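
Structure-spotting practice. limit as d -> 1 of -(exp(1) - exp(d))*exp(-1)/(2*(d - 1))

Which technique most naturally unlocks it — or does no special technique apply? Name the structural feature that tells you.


Technique: l'Hôpital's rule (0/0) — numerator and denominator both vanish at 1 — a genuine 0/0 form, which is exactly when l'Hôpital applies. A local series expansion at the point resolves it as well; the rule is the packaged version of that step.


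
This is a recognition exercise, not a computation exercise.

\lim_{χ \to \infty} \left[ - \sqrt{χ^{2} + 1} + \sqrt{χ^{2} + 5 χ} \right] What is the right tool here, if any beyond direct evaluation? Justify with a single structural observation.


Verdict: conjugate multiplication — infinity minus infinity with a radical in play — multiply by the conjugate so the divergences of \sqrt{χ^{2} + 5 χ} and \sqrt{χ^{2} + 1} annihilate.


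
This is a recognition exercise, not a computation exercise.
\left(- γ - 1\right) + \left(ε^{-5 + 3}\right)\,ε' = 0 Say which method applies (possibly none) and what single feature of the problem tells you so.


Method: separation of variables — separating collects all ε-dependence with the derivative and leaves all γ-dependence opposite: variables separate. One could also solve this as an exact equation; with each coefficient in its own variable, separating is the same work with fewer steps.


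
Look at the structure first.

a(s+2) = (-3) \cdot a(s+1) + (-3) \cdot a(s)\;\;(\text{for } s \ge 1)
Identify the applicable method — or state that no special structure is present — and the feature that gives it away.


Method: the characteristic-root method — the recurrence treats every index alike (constant coefficients, no forcing) — precisely the regime where r^s trials close it.


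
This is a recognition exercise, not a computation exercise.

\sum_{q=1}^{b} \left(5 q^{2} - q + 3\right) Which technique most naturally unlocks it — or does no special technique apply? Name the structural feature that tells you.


Diagnosis: no special technique — with only polynomial terms in q present, the classical sum-of-powers identities are all you need.


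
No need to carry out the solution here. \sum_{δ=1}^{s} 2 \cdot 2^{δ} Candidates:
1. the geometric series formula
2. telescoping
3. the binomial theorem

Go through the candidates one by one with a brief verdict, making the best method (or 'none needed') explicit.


Method: the geometric series formula — check a ratio of consecutive terms: it is 2, independent of the index, so the geometric formula closes the sum.
- the geometric series formula: applicable, and directly so.
- telescoping: in the displayed form, no term reappears at a neighboring index to cancel against.
- the binomial theorem — no binomial coefficients pair with matched powers.


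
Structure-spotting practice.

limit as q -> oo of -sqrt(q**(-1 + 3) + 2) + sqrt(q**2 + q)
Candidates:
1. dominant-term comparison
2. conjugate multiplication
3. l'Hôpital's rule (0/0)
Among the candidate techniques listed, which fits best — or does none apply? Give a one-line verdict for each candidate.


Technique: conjugate multiplication — infinity minus infinity with a radical in play — multiply by the conjugate so the divergences of sqrt(q**2 + q) and sqrt(q**(-1 + 3) + 2) annihilate.
- dominant-term comparison — leading-power comparison does not apply to this form.
- conjugate multiplication — applies; the problem has the shape this method handles.
- l'Hôpital's rule (0/0) — the expression is a difference driving to ∞ − ∞, not a 0/0 quotient — there is no ratio for the rule to differentiate.


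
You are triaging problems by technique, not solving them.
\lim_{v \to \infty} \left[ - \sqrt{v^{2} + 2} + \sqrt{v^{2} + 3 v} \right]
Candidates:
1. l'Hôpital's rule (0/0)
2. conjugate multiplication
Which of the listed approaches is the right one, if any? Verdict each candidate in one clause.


Best approach: conjugate multiplication — this difference gives up after one conjugate multiplication — the radical structure cancels against its conjugate.
- l'Hôpital's rule (0/0) — no quotient structure at all: the clash is ∞ minus ∞, which rationalizing converts into a tractable ratio.
- conjugate multiplication — yes — fits the structure here.


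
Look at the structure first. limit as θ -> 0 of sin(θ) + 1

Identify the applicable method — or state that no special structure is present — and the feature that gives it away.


Method: no special technique — the expression is continuous at the evaluation point — substitute directly; no indeterminate form appears.


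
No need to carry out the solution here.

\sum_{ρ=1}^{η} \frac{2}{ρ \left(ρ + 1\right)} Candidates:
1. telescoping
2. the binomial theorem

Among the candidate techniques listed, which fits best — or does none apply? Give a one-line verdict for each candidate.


Best approach: telescoping — poles of \frac{2}{ρ \left(ρ + 1\right)} differ by an integer, the telltale of a telescoping partial-fraction sum.
- telescoping — a fit — the right tool for this form.
- the binomial theorem: the summand does not match any term pattern of an expanded binomial power.


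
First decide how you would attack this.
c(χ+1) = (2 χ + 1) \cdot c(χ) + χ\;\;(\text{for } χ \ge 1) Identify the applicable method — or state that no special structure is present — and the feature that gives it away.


Verdict: a summation factor — because the multiplier 2 χ + 1 is index-dependent, divide through by its running product and sum the resulting differences.


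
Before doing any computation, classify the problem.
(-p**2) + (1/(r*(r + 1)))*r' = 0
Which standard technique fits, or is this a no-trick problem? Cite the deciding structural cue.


Diagnosis: separation of variables — separating collects all r-dependence with the derivative and leaves all p-dependence opposite: variables separate. This doubles as a Bernoulli equation in the unknown as written; dividing and integrating works on it directly.


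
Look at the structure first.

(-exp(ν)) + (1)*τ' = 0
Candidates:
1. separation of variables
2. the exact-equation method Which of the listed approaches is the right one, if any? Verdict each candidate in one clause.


Verdict: no special technique — with τ absent the equation is not coupled at all: direct integration in ν.
- separation of variables: with no unknown in the slope, separating variables is a formality — the equation integrates directly.
- the exact-equation method — the unknown never enters the equation — exactness holds emptily, with nothing for the method to add.


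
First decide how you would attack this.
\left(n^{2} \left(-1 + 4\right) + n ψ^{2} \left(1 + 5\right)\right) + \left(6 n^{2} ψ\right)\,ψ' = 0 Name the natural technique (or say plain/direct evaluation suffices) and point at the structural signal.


Verdict: the exact-equation method — because the two cross partials coincide, the form is conservative as written — recover its potential in (n, ψ).


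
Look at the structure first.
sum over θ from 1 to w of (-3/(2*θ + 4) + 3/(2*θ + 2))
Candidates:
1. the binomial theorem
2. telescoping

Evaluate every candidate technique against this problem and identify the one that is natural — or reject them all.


Method: telescoping — each term adds 3/(2*θ + 2) and subtracts the same expression advanced one index; that subtracted piece cancels against the next term's added copy — only the boundary terms survive.
- the binomial theorem — there is no pair of bases whose matched powers would reassemble into a single binomial power.
- telescoping: applicable, and directly so.


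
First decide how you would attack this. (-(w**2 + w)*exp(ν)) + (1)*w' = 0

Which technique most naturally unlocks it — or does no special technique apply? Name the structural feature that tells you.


Diagnosis: separation of variables — solved for the derivative, the right side factors as exp(ν) times w**2 + w — all ν-dependence separates from all w-dependence. Rearranged, this also fits the Bernoulli template directly; separation reads the product structure as given.


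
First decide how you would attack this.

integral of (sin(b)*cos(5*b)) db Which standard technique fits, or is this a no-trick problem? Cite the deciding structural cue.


Method: a trigonometric identity — distinct frequencies under one product (sin(b)*cos(5*b)): the product-to-sum identity is the systematic route to an integrable form.


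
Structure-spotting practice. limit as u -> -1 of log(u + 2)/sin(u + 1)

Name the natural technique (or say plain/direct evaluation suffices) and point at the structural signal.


Method: l'Hôpital's rule (0/0) — plug in -1: top and bottom both hit zero, so differentiate each and retry. Expanding numerator and denominator to first order gives the same value — the rule automates exactly that.


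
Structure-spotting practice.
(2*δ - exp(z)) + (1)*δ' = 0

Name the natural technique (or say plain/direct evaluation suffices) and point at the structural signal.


Method: a linear integrating factor — δ enters only linearly with coefficient 2; multiply by exp of the integral of 2 and the left side becomes one derivative.


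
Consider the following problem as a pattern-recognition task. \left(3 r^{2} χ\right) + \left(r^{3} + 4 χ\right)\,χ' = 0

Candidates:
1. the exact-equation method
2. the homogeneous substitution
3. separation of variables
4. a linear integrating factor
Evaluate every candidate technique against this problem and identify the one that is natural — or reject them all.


Technique: the exact-equation method — checking ∂/∂χ of 3 r^{2} χ against ∂/∂r of r^{3} + 4 χ: they match — the equation is exact as it stands.
- the exact-equation method: applicable, and directly so.
- the homogeneous substitution — the ratio substitution does not collapse this equation.
- separation of variables: no division isolates the independent variable from the unknown.
- a linear integrating factor — the unknown enters nonlinearly (through a power, a denominator, or a transcendental function), which the linear integrating-factor recipe cannot absorb as-is — any repair would come from a preliminary substitution, not the factor.


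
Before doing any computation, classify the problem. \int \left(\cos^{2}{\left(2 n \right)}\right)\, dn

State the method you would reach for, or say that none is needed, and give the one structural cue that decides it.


Best approach: a trigonometric identity — \cos^{2}{\left(2 n \right)} calls for power reduction: rewrite via double angles before any antiderivative is attempted.


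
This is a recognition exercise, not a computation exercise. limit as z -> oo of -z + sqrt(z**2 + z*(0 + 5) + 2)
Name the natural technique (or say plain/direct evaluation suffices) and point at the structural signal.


Best approach: conjugate multiplication — both pieces blow up but their difference is finite; the conjugate trick rationalizes sqrt(z**2 + z*(0 + 5) + 2) - z.


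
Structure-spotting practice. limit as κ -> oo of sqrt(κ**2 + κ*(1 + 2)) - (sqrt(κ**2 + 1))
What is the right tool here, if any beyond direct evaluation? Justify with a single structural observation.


Verdict: conjugate multiplication — sqrt(κ**2 + κ*(1 + 2)) and sqrt(κ**2 + 1) both blow up, but their difference is tame once the conjugate rationalizes it.


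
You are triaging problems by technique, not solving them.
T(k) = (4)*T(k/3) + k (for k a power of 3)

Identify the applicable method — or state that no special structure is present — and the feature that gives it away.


Method: the master substitution — the argument k/3 divides the index by 3; the standard k = 3^m substitution converts it to a constant-shift recurrence.


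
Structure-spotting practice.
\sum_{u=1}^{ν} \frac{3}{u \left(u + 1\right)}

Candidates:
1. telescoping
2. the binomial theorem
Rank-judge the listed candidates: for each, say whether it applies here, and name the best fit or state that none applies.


Diagnosis: telescoping — one partial-fraction pass turns \frac{3}{u \left(u + 1\right)} into a shifted difference, and shifted differences telescope.
- telescoping — applicable, and directly so.
- the binomial theorem — no binomial coefficients pair with matched powers.


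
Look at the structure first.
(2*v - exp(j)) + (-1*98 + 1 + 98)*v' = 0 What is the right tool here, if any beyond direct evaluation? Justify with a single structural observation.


Method: a linear integrating factor — linear in the unknown with genuine forcing: multiply through by the exponential of the integrated coefficient and the left side closes into one derivative.


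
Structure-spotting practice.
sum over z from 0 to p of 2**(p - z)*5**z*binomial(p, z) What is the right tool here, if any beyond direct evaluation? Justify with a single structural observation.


Method: the binomial theorem — the summand is term z of a binomial expansion in 5 and 2; the whole sum is a single power.


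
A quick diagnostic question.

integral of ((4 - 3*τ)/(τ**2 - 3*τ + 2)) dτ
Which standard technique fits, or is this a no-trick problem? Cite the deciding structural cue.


Technique: partial fractions — break τ**2 - 3*τ + 2 into its roots and the integral splits into logarithm-sized bites.


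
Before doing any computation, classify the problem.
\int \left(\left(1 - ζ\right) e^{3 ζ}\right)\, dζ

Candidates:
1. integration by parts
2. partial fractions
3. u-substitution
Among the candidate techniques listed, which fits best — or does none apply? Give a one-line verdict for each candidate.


Method: integration by parts — 1 - ζ dies after finitely many derivatives while e^{3 ζ} cycles under integration — the tabular/parts setup.
- integration by parts — applies; the problem has the shape this method handles.
- partial fractions — the expression is not a ratio of polynomials that decomposes further.
- u-substitution: no subexpression of the integrand serves as a whole-integral substitution inner — individual terms may offer their own, but none carries its derivative as a factor of the full integrand; a working change of variable would have to be constructed from outside the expression.


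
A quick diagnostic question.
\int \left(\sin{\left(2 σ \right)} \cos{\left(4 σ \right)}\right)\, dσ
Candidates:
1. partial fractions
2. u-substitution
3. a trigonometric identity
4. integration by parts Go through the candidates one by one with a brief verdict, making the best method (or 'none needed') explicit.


Method: a trigonometric identity — distinct frequencies under one product (\sin{\left(2 σ \right)} \cos{\left(4 σ \right)}): the product-to-sum identity is the systematic route to an integrable form.
- partial fractions — there is no rational-function structure to decompose.
- u-substitution: no subexpression of the integrand pairs with its own derivative as a factor — individual terms may offer their own substitutions, but any change of variable covering the whole integral would have to be constructed from outside the expression.
- a trigonometric identity — a fit — the right tool for this form.
- integration by parts — not the natural route: no polynomial-kernel product appears — a recursive parts reduction of the trigonometric product exists, but the identity rewrite is direct.


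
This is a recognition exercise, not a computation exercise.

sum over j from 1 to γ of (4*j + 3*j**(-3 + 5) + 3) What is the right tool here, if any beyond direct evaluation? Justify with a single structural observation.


Best approach: no special technique — with only polynomial terms in j present, the classical sum-of-powers identities are all you need.


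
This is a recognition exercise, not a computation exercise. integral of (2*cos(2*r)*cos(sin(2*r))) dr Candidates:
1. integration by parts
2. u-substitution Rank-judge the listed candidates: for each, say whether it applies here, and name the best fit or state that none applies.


Technique: u-substitution — spotting that 2*cos(2*r) is a constant multiple of the derivative of sin(2*r) is the key observation — substitute u = sin(2*r) and the integral becomes one-dimensional in u.
- integration by parts — no split into a nonconstant polynomial times one of the standard kernels — exp, sine, or cosine of a linear argument, or a logarithm — applies here.
- u-substitution — yes — fits the structure here.


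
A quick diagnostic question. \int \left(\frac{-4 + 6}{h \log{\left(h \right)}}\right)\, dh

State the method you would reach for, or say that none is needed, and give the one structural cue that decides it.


Method: u-substitution — collected, the integrand has one factor that is, up to a constant, the derivative of an inner expression the rest depends on — substitute for that inner expression.


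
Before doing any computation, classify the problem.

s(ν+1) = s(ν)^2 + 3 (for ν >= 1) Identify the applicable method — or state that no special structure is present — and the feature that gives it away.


Verdict: no special technique — a nonlinear dependence on earlier terms breaks linearity, and with it every superposition-based closed form.


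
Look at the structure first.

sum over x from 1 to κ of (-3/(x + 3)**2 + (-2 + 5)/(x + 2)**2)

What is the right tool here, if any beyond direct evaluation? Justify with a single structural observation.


Verdict: telescoping — this sum is a zipper: each term contributes (-2 + 5)/(x + 2)**2 and removes the next index's value, which the following term puts back, closing term by term.


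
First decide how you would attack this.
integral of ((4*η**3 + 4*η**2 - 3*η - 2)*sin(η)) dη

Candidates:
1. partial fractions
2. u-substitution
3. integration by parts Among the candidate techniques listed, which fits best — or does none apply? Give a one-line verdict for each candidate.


Technique: integration by parts — differentiate 4*η**3 + 4*η**2 - 3*η - 2, integrate sin(η): each pass lowers the polynomial degree, so parts terminates.
- partial fractions: there is no rational-function structure to decompose.
- u-substitution: no subexpression of the integrand serves as a whole-integral substitution inner — individual terms may offer their own, but none carries its derivative as a factor of the full integrand; a working change of variable would have to be constructed from outside the expression.
- integration by parts — applicable, and directly so.


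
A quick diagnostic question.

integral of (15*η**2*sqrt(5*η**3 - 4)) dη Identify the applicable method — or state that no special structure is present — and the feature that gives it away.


Diagnosis: u-substitution — set u = 5*η**3 - 4: a constant multiple of its derivative, namely 15*η**2, is present as a factor once the integrand is collected, so the du is sitting there waiting.


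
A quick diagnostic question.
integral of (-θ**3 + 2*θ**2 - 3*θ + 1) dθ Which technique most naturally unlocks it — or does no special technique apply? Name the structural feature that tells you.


Diagnosis: no special technique — nothing composite, nothing rational, nothing trigonometric — each constant-multiple power of θ integrates by the power rule alone.


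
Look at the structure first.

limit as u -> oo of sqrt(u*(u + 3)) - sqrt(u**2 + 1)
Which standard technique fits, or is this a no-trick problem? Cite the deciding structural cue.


Method: conjugate multiplication — infinity minus infinity with a radical in play — multiply by the conjugate so the divergences of sqrt(u*(u + 3)) and sqrt(u**2 + 1) annihilate.


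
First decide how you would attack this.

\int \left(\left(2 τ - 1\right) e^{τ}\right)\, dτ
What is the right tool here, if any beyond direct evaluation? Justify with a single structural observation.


Verdict: integration by parts — a polynomial 2 τ - 1 against the kernel e^{τ} is the signature bounded-ladder case for integration by parts.


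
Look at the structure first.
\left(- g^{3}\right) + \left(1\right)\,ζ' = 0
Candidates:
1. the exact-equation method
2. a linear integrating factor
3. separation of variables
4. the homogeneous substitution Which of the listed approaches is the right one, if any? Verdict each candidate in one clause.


Best approach: no special technique — the slope is a function of g alone, so integrate both sides directly.
- the exact-equation method — with the unknown absent from both coefficients, the cross-partial test holds emptily — nothing for the exact method to work on.
- a linear integrating factor: the linear template holds only trivially here (the unknown is absent, so the coefficient is zero) — the method is not the natural label.
- separation of variables: separation is only trivially available — with the unknown absent from the slope this is a direct integration, not a separation problem.
- the homogeneous substitution: solved for the derivative, the right side changes under joint scaling of the two variables.


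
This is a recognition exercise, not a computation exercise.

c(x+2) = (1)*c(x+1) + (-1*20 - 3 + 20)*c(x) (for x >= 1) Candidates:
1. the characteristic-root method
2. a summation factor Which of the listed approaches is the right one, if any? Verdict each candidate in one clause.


Method: the characteristic-root method — because shifting x leaves the equation's coefficients unchanged, exponential trials reduce it to algebra.
- the characteristic-root method — a fit — the right tool for this form.
- a summation factor: a summation factor telescopes one-step recursions; this one carries higher-order memory.


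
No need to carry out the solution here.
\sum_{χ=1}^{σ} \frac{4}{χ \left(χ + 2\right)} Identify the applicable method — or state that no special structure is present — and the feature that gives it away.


Method: telescoping — \frac{4}{χ \left(χ + 2\right)} is a collapsed telescope: expand it into simple fractions to see the cancellation.


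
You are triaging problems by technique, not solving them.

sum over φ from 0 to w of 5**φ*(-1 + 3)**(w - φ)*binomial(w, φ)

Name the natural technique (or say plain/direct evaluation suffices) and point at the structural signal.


Diagnosis: the binomial theorem — terms weighting binomial(w, φ) against matched powers of 5 and (-1 + 3) reassemble into (5 + (-1 + 3))^w by the binomial theorem.


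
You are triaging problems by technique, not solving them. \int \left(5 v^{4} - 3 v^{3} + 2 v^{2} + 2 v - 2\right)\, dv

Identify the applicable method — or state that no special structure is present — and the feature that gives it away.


Technique: no special technique — scan for structure and find none: constant multiples of powers of v, integrate directly.


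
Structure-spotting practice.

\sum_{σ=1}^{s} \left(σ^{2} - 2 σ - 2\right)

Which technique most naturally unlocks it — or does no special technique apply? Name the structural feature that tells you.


Technique: no special technique — this is bookkeeping, not technique: standard formulas for sums of constant-multiple powers of σ apply termwise.


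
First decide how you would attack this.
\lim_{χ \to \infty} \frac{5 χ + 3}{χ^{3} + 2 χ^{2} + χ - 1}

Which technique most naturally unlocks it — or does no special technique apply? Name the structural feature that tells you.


Diagnosis: dominant-term comparison — growth-rate triage: the leading powers of χ decide the limit, everything else is noise. l'Hôpital's at-infinity variant applies to the expression viewed as a single quotient; the leading-term comparison is the direct route.


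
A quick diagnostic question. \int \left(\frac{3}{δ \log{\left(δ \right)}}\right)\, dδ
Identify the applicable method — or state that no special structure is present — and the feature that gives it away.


Technique: u-substitution — the only nontrivial dependence routes through \log{\left(δ \right)}, whose derivative supplies the leftover factor up to a constant multiple — u = \log{\left(δ \right)} flattens it.


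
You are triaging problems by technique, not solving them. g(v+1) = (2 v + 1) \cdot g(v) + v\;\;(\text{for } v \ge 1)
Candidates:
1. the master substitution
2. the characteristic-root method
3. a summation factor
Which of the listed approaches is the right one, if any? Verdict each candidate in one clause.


Diagnosis: a summation factor — one step of memory with a weight 2 v + 1 that changes as the index grows — the summation-factor construction is built for this.
- the master substitution: the recursion steps by a constant offset, so exponential reindexing is pointless.
- the characteristic-root method: the coefficients vary with the index, breaking the constant-coefficient structure the method needs.
- a summation factor: a fit — the right tool for this form.


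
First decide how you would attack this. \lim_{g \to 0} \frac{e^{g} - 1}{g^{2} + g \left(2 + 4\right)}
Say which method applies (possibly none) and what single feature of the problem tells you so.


Best approach: l'Hôpital's rule (0/0) — substituting 0 gives 0 over 0; differentiate top and bottom once and re-evaluate. One could equally expand both pieces locally and compare leading terms; the rule does that in one stroke.


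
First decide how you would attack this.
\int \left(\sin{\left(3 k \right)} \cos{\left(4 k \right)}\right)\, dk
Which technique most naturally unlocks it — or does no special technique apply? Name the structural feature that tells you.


Best approach: a trigonometric identity — the identity turns \sin{\left(3 k \right)} \cos{\left(4 k \right)} into two lone cosines/sines, each trivially integrable.


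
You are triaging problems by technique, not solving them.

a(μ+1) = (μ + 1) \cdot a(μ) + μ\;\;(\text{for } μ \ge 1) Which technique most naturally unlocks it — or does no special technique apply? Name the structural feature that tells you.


Best approach: a summation factor — because the multiplier μ + 1 is index-dependent, divide through by its running product and sum the resulting differences.


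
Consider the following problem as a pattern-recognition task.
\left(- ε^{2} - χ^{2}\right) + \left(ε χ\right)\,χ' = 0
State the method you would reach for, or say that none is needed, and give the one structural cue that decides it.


Best approach: the homogeneous substitution — scaling ε and χ together leaves the slope fixed — it depends only on χ/ε, so substitute the ratio. A Bernoulli rewrite works here as the equation stands — the homogeneous substitution is the more immediate reading.


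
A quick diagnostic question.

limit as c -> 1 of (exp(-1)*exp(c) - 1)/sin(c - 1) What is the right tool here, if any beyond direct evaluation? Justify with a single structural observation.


Best approach: l'Hôpital's rule (0/0) — both numerator and denominator vanish at 1: the genuine 0/0 indeterminate that l'Hôpital exists for. Known elementary limits would finish this too — the rule just bypasses the case analysis.


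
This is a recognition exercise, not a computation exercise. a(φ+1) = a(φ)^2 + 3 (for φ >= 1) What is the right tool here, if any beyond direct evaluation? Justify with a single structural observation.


Method: no special technique — the update rule curves (it is not linear in the unknown sequence), so no superposition-based closed form attaches — iterate or study it directly.


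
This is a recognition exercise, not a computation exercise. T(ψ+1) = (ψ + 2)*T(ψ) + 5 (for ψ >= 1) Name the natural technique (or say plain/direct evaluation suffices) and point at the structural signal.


Best approach: a summation factor — rescale the sequence by the product of the weights ψ + 2 so far — the recurrence collapses to a plain running sum.


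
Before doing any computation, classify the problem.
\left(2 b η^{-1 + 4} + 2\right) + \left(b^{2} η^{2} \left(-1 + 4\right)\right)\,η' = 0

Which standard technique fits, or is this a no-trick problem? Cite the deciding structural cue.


Best approach: the exact-equation method — equality of cross partials is the green light — assemble the potential function term by term.


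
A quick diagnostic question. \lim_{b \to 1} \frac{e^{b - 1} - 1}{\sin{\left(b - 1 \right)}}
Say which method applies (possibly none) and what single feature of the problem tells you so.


Best approach: l'Hôpital's rule (0/0) — both numerator and denominator vanish at 1: the genuine 0/0 indeterminate that l'Hôpital exists for. One could equally expand both pieces locally and compare leading terms; the rule does that in one stroke.


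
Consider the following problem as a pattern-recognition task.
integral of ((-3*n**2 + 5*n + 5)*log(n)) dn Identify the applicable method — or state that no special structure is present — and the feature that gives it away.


Technique: integration by parts — choose u = log(n): one derivative turns the logarithm algebraic, and the remaining factor -3*n**2 + 5*n + 5 integrates term by term under the power rule.


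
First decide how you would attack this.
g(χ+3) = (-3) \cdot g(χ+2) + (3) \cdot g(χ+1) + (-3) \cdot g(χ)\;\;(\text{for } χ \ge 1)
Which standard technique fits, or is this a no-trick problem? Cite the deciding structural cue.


Verdict: the characteristic-root method — because shifting χ leaves the equation's coefficients unchanged, exponential trials reduce it to algebra.


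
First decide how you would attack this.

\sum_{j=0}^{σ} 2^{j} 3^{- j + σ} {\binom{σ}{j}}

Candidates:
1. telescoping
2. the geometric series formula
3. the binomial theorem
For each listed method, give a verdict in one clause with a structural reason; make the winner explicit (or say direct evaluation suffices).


Technique: the binomial theorem — the binomial coefficients weight matched powers of 2 and 3, which is exactly the expansion of a binomial power.
- telescoping — neither a shifted-difference shape nor integer-spaced poles are present.
- the geometric series formula — the term-to-term ratio drifts with the index — the one thing the geometric formula cannot absorb.
- the binomial theorem: a fit — the right tool for this form.


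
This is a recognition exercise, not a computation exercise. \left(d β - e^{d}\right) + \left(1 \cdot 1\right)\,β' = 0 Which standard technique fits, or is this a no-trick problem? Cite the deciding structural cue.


Verdict: a linear integrating factor — linear in the unknown with genuine forcing: multiply through by the exponential of the integrated coefficient and the left side closes into one derivative.


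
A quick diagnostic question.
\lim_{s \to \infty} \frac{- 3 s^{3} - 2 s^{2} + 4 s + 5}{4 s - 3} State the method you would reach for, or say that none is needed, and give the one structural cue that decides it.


Method: dominant-term comparison — at large s only the top-degree terms survive; compare the leading terms and the limit falls out. l'Hôpital's at-infinity variant applies to the expression viewed as a single quotient; the leading-term comparison is the direct route.


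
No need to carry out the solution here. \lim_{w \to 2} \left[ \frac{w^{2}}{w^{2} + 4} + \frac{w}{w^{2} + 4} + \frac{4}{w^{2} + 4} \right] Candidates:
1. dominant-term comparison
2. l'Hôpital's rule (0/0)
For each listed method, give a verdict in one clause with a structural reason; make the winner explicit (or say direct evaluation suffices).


Best approach: no special technique — nothing blocks direct substitution at 2: plug in and finish.
- dominant-term comparison: leading-power comparison does not apply to this form.
- l'Hôpital's rule (0/0) — evaluation at the point is determinate, so the rule has nothing to repair.


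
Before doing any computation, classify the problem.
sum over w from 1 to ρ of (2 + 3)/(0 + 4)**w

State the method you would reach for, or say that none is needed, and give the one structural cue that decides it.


Method: the geometric series formula — consecutive terms stand in a fixed index-free ratio — the geometric sum formula closes it.


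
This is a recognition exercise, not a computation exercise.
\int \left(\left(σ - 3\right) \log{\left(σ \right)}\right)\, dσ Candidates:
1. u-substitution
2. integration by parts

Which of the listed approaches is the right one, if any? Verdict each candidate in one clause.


Technique: integration by parts — the logarithm \log{\left(σ \right)} has no power-rule antiderivative to read off directly, but its derivative is algebraic — so differentiate \log{\left(σ \right)} and integrate the polynomial factor σ - 3.
- u-substitution: no subexpression of the integrand serves as a whole-integral substitution inner — individual terms may offer their own, but none carries its derivative as a factor of the full integrand; a working change of variable would have to be constructed from outside the expression.
- integration by parts: a fit — the right tool for this form.


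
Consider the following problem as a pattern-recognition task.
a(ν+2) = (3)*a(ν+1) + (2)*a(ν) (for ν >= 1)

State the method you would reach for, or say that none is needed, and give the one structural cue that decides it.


Verdict: the characteristic-root method — the recurrence is linear and homogeneous with constant coefficients, so the ansatz r^ν turns it into a polynomial equation for r.


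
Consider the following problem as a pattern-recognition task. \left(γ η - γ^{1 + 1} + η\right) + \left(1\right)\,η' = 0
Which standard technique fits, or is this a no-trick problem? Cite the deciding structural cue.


Method: a linear integrating factor — the unknown enters only to the first power against a nonzero forcing term — the integrating-factor template applies directly.


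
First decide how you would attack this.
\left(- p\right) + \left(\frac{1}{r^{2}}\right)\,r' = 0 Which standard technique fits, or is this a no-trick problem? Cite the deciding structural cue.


Method: separation of variables — all dependence on the two variables factors apart, the defining separable shape. The cross-partial test also passes here (vacuously, each side single-variable); the potential-function route would work, separation is simply more immediate.


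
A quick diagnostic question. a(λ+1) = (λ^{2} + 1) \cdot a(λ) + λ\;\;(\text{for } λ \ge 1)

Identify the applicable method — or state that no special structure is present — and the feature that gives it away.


Best approach: a summation factor — first-order, linear, moving coefficient λ^{2} + 1: the discrete analogue of an integrating factor handles it.


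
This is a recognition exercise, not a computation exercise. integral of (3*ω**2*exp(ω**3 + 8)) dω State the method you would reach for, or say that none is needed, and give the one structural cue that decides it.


Diagnosis: u-substitution — viewed as a product, the integrand is a composition evaluated at ω**3 + 8 times (a constant multiple of) that inner expression's derivative, so u = ω**3 + 8 makes it elementary.


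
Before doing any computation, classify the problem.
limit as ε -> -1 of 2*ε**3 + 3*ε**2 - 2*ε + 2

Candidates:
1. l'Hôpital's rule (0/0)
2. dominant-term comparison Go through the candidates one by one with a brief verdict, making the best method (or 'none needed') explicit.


Verdict: no special technique — nothing blocks direct substitution at -1: plug in and finish.
- l'Hôpital's rule (0/0): evaluation at the point is determinate, so the rule has nothing to repair.
- dominant-term comparison: no ranking of term growth rates resolves the limit here.


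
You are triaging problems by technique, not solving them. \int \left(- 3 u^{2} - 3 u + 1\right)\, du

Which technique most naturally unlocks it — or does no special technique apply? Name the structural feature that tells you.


Verdict: no special technique — a term-by-term power-rule job in u; no substitution or rearrangement earns its keep here.


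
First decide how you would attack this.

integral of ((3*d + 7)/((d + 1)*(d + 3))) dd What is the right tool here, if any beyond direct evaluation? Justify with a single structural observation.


Best approach: partial fractions — a proper rational integrand whose denominator splits into simpler factors — decompose into partial fractions first.


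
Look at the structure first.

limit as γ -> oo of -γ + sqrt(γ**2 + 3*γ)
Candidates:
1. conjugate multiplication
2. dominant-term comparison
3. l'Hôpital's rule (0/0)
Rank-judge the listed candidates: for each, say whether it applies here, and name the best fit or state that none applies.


Method: conjugate multiplication — neither sqrt(γ**2 + 3*γ) nor γ converges alone, so rewrite their difference as a conjugate-rationalized quotient first.
- conjugate multiplication — applicable, and directly so.
- dominant-term comparison — no ranking of term growth rates resolves the limit here.
- l'Hôpital's rule (0/0) — no quotient structure at all: the clash is ∞ minus ∞, which rationalizing converts into a tractable ratio.


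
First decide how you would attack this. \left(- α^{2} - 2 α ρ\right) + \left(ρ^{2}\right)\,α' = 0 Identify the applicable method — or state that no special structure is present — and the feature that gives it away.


Technique: the homogeneous substitution — scaling ρ and α together leaves the slope fixed — it depends only on α/ρ, so substitute the ratio. A Bernoulli rewrite works here as the equation stands — the homogeneous substitution is the more immediate reading.


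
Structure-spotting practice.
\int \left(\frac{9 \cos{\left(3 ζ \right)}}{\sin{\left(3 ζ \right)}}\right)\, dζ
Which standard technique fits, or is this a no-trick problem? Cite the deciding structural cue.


Verdict: u-substitution — spotting that 9 \cos{\left(3 ζ \right)} is a constant multiple of the derivative of \sin{\left(3 ζ \right)} is the key observation — substitute u = \sin{\left(3 ζ \right)} and the integral becomes one-dimensional in u.


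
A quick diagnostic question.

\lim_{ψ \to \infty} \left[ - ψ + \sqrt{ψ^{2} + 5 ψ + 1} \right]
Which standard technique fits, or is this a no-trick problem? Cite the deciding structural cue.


Diagnosis: conjugate multiplication — turning the difference into a conjugate-rationalized ratio makes the limit readable.


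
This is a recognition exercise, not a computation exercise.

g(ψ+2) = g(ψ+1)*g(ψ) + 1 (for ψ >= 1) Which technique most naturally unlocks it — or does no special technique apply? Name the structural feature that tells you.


Best approach: no special technique — each new value is a nonlinear function of earlier ones — scaling arguments and superposition both fail.


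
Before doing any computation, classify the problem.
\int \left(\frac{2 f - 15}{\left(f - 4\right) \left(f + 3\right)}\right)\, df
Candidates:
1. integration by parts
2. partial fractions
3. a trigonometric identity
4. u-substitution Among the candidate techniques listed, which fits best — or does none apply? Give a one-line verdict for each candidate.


Method: partial fractions — a proper rational integrand whose denominator splits into simpler factors — decompose into partial fractions first.
- integration by parts: no split into a nonconstant polynomial times one of the standard kernels — exp, sine, or cosine of a linear argument, or a logarithm — applies here.
- partial fractions: yes — fits the structure here.
- a trigonometric identity: there is no trigonometric structure at all — the integrand carries no sine or cosine to rewrite.
- u-substitution — no subexpression of the integrand serves as a whole-integral substitution inner — individual terms may offer their own, but none carries its derivative as a factor of the full integrand; a working change of variable would have to be constructed from outside the expression.
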